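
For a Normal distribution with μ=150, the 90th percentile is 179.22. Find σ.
σ = 22.8005

For X ~ Normal(μ, σ), the p-th percentile satisfies x = μ + z_p × σ,
where z_p = Φ⁻¹(p) is the standard normal quantile.

Step 1: z_{0.9} = Φ⁻¹(0.9) = 1.2816

Step 2: Solve for σ:
179.22 = 150 + 1.2816 × σ
σ = (179.22 - 150) / 1.2816
σ = 29.22 / 1.2816
σ = 22.8005

Verification: μ + z × σ = 150 + 1.2816 × 22.8005 = 179.22 ✓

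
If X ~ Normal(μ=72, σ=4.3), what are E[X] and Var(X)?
E[X] = 72.0000, Var(X) = 18.4900

We have X ~ Normal(μ=72, σ=4.3).

For a Normal distribution with μ=72, σ=4.3:

Expected value:
E[X] = 72.0000

Variance:
Var(X) = 18.4900

Standard deviation:
σ = √Var(X) = 4.3000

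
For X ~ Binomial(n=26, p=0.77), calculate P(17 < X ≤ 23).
0.835539

We have X ~ Binomial(n=26, p=0.77).

To find P(17 < X ≤ 23), we use:
P(17 < X ≤ 23) = P(X ≤ 23) - P(X ≤ 17)
                 = F(23) - F(17)
                 = 0.957750 - 0.122210
                 = 0.835539

So there's approximately a 83.6% chance that X falls in this range.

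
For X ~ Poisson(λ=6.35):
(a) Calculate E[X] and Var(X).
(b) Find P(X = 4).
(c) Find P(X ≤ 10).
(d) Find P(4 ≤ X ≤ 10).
(a) E[X] = 6.3500, Var(X) = 6.3500
(b) P(X = 4) = 0.118335
(c) P(X ≤ 10) = 0.941192
(d) P(4 ≤ X ≤ 10) = 0.818595

We have X ~ Poisson(λ=6.35).

(a) Moments:
E[X] = 6.3500
Var(X) = 6.3500
σ = √Var(X) = 2.5199

(b) Point probability using PMF:
P(X = 4) = 0.118335

(c) Cumulative probability using CDF:
P(X ≤ 10) = F(10) = 0.941192

(d) Range probability:
P(4 ≤ X ≤ 10) = P(X ≤ 10) - P(X ≤ 3)
                   = F(10) - F(3)
                   = 0.941192 - 0.122597
                   = 0.818595

This means approximately 81.9% of outcomes fall in the interval [4, 10].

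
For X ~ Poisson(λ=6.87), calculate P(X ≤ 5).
0.317619

We have X ~ Poisson(λ=6.87).

The CDF gives us P(X ≤ k).

Using the CDF:
P(X ≤ 5) = 0.317619

This means there's approximately a 31.8% chance that X is at most 5.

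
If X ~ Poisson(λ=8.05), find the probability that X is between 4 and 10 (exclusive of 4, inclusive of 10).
0.714087

We have X ~ Poisson(λ=8.05).

To find P(4 < X ≤ 10), we use:
P(4 < X ≤ 10) = P(X ≤ 10) - P(X ≤ 4)
                 = F(10) - F(4)
                 = 0.810892 - 0.096805
                 = 0.714087

So there's approximately a 71.4% chance that X falls in this range.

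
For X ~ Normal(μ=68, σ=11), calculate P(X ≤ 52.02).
0.073150

We have X ~ Normal(μ=68, σ=11).

The CDF gives us P(X ≤ k).

Using the CDF:
P(X ≤ 52.02) = 0.073150

This means there's approximately a 7.3% chance that X is at most 52.02.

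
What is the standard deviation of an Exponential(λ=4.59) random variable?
0.2179

We have X ~ Exponential(λ=4.59).

For an Exponential distribution with λ=4.59:
σ = √Var(X) = 0.2179

The standard deviation is the square root of the variance.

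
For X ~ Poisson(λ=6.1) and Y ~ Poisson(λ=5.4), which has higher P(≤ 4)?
Y has higher probability (P(Y ≤ 4) = 0.3733 > P(X ≤ 4) = 0.2719)

Compute P(≤ 4) for each distribution:

X ~ Poisson(λ=6.1):
P(X ≤ 4) = 0.2719

Y ~ Poisson(λ=5.4):
P(Y ≤ 4) = 0.3733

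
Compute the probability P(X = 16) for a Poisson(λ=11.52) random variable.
0.045661

We have X ~ Poisson(λ=11.52).

For a Poisson distribution, the PMF gives us the probability of each outcome.

Using the PMF formula:
P(X = 16) = 0.045661

Rounded to 4 decimal places: 0.0457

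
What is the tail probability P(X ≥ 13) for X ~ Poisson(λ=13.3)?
0.569465

We have X ~ Poisson(λ=13.3).

For discrete distributions, P(X ≥ 13) = 1 - P(X ≤ 12).

P(X ≤ 12) = 0.430535
P(X ≥ 13) = 1 - 0.430535 = 0.569465

So there's approximately a 56.9% chance that X is at least 13.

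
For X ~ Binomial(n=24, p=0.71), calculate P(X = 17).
0.176760

We have X ~ Binomial(n=24, p=0.71).

For a Binomial distribution, the PMF gives us the probability of each outcome.

Using the PMF formula:
P(X = 17) = 0.176760

Rounded to 4 decimal places: 0.1768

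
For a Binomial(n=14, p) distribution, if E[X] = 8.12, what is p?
p = 0.58

For a Binomial(n, p) distribution:
E[X] = n × p

Given n = 14 and E[X] = 8.12:
8.12 = 14 × p
p = 8.12 / 14 = 0.58

Verification: Binomial(14, 0.58) has E[X] = 8.12 ✓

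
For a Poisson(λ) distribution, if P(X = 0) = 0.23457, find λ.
λ = 1.4500

For a Poisson(λ) distribution, the PMF at 0 is:
P(X = 0) = λ^0 e^(-λ) / 0! = e^(-λ)

Given P(X = 0) = 0.23457:
e^(-λ) = 0.23457
-λ = ln(0.23457)
λ = -ln(0.23457) = 1.4500

Verification: e^(-1.4500) = 0.23457 ✓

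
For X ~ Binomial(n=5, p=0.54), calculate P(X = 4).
0.195570

We have X ~ Binomial(n=5, p=0.54).

For a Binomial distribution, the PMF gives us the probability of each outcome.

Using the PMF formula:
P(X = 4) = 0.195570

Rounded to 4 decimal places: 0.1956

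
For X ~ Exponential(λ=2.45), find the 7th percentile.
0.0296

We have X ~ Exponential(λ=2.45).

We want to find x such that P(X ≤ x) = 0.07.

This is the 7th percentile, which means 7% of values fall below this point.

Using the inverse CDF (quantile function):
x = F⁻¹(0.07) = 0.0296

Verification: P(X ≤ 0.0296) = 0.07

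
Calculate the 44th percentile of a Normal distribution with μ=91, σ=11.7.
89.2337

We have X ~ Normal(μ=91, σ=11.7).

We want to find x such that P(X ≤ x) = 0.44.

This is the 44th percentile, which means 44% of values fall below this point.

Using the inverse CDF (quantile function):
x = F⁻¹(0.44) = 89.2337

Verification: P(X ≤ 89.2337) = 0.44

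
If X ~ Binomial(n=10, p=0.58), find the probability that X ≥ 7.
0.333463

We have X ~ Binomial(n=10, p=0.58).

For discrete distributions, P(X ≥ 7) = 1 - P(X ≤ 6).

P(X ≤ 6) = 0.666537
P(X ≥ 7) = 1 - 0.666537 = 0.333463

So there's approximately a 33.3% chance that X is at least 7.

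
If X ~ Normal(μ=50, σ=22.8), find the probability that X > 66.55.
0.233957

We have X ~ Normal(μ=50, σ=22.8).

P(X > 66.55) = 1 - P(X ≤ 66.55)
                = 1 - F(66.55)
                = 1 - 0.766043
                = 0.233957

So there's approximately a 23.4% chance that X exceeds 66.55.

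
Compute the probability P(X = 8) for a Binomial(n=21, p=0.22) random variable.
0.044173

We have X ~ Binomial(n=21, p=0.22).

For a Binomial distribution, the PMF gives us the probability of each outcome.

Using the PMF formula:
P(X = 8) = 0.044173

Rounded to 4 decimal places: 0.0442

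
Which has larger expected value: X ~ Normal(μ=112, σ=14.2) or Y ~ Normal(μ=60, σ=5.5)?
X has larger mean (112.0000 > 60.0000)

Compute the expected value for each distribution:

X ~ Normal(μ=112, σ=14.2):
E[X] = 112.0000

Y ~ Normal(μ=60, σ=5.5):
E[Y] = 60.0000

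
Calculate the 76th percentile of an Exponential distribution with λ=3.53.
0.4043

We have X ~ Exponential(λ=3.53).

We want to find x such that P(X ≤ x) = 0.76.

This is the 76th percentile, which means 76% of values fall below this point.

Using the inverse CDF (quantile function):
x = F⁻¹(0.76) = 0.4043

Verification: P(X ≤ 0.4043) = 0.76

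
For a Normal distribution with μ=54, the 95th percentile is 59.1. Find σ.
σ = 3.1006

For X ~ Normal(μ, σ), the p-th percentile satisfies x = μ + z_p × σ,
where z_p = Φ⁻¹(p) is the standard normal quantile.

Step 1: z_{0.95} = Φ⁻¹(0.95) = 1.6449

Step 2: Solve for σ:
59.1 = 54 + 1.6449 × σ
σ = (59.1 - 54) / 1.6449
σ = 5.10 / 1.6449
σ = 3.1006

Verification: μ + z × σ = 54 + 1.6449 × 3.1006 = 59.10 ✓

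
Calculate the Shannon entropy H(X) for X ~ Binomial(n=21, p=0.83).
1.9457 nats

We have X ~ Binomial(n=21, p=0.83).

The Shannon entropy measures the uncertainty or information content of the distribution.

For a Binomial distribution with n=21, p=0.83:
H(X) = 1.9457 nats

(In bits, this would be 2.8071 bits.)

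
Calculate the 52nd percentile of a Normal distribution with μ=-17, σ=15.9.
-16.2026

We have X ~ Normal(μ=-17, σ=15.9).

We want to find x such that P(X ≤ x) = 0.52.

This is the 52nd percentile, which means 52% of values fall below this point.

Using the inverse CDF (quantile function):
x = F⁻¹(0.52) = -16.2026

Verification: P(X ≤ -16.2026) = 0.52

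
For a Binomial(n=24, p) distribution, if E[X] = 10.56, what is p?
p = 0.44

For a Binomial(n, p) distribution:
E[X] = n × p

Given n = 24 and E[X] = 10.56:
10.56 = 24 × p
p = 10.56 / 24 = 0.44

Verification: Binomial(24, 0.44) has E[X] = 10.56 ✓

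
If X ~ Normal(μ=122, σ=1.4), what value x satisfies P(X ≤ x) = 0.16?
120.6078

We have X ~ Normal(μ=122, σ=1.4).

We want to find x such that P(X ≤ x) = 0.16.

This is the 16th percentile, which means 16% of values fall below this point.

Using the inverse CDF (quantile function):
x = F⁻¹(0.16) = 120.6078

Verification: P(X ≤ 120.6078) = 0.16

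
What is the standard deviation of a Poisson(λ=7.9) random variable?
2.8107

We have X ~ Poisson(λ=7.9).

For a Poisson distribution with λ=7.9:
σ = √Var(X) = 2.8107

The standard deviation is the square root of the variance.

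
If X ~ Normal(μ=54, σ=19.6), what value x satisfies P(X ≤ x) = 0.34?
45.9157

We have X ~ Normal(μ=54, σ=19.6).

We want to find x such that P(X ≤ x) = 0.34.

This is the 34th percentile, which means 34% of values fall below this point.

Using the inverse CDF (quantile function):
x = F⁻¹(0.34) = 45.9157

Verification: P(X ≤ 45.9157) = 0.34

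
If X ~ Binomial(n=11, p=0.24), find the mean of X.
2.6400

We have X ~ Binomial(n=11, p=0.24).

For a Binomial distribution with n=11, p=0.24:
E[X] = 2.6400

This is the expected (average) value of X.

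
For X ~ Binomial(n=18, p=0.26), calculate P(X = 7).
0.093136

We have X ~ Binomial(n=18, p=0.26).

For a Binomial distribution, the PMF gives us the probability of each outcome.

Using the PMF formula:
P(X = 7) = 0.093136

Rounded to 4 decimal places: 0.0931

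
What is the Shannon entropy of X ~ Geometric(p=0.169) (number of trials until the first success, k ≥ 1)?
2.6881 nats

We have X ~ Geometric(p=0.169) (number of trials until the first success, k ≥ 1).

The Shannon entropy measures the uncertainty or information content of the distribution.

For a Geometric distribution with p=0.169 (number of trials until the first success, k ≥ 1):
H(X) = 2.6881 nats

(In bits, this would be 3.8782 bits.)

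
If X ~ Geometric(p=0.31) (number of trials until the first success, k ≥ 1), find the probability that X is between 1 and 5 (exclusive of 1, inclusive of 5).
0.533597

We have X ~ Geometric(p=0.31) (number of trials until the first success, k ≥ 1).

To find P(1 < X ≤ 5), we use:
P(1 < X ≤ 5) = P(X ≤ 5) - P(X ≤ 1)
                 = F(5) - F(1)
                 = 0.843597 - 0.310000
                 = 0.533597

So there's approximately a 53.4% chance that X falls in this range.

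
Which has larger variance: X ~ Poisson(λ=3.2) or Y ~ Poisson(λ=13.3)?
Y has larger variance (13.3000 > 3.2000)

Compute the variance for each distribution:

X ~ Poisson(λ=3.2):
Var(X) = 3.2000

Y ~ Poisson(λ=13.3):
Var(Y) = 13.3000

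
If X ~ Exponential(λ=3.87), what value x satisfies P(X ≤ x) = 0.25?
0.0743

We have X ~ Exponential(λ=3.87).

We want to find x such that P(X ≤ x) = 0.25.

This is the 25th percentile, which means 25% of values fall below this point.

Using the inverse CDF (quantile function):
x = F⁻¹(0.25) = 0.0743

Verification: P(X ≤ 0.0743) = 0.25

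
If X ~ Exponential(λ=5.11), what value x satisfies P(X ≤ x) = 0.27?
0.0616

We have X ~ Exponential(λ=5.11).

We want to find x such that P(X ≤ x) = 0.27.

This is the 27th percentile, which means 27% of values fall below this point.

Using the inverse CDF (quantile function):
x = F⁻¹(0.27) = 0.0616

Verification: P(X ≤ 0.0616) = 0.27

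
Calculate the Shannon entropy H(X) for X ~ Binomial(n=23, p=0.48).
2.2925 nats

We have X ~ Binomial(n=23, p=0.48).

The Shannon entropy measures the uncertainty or information content of the distribution.

For a Binomial distribution with n=23, p=0.48:
H(X) = 2.2925 nats

(In bits, this would be 3.3074 bits.)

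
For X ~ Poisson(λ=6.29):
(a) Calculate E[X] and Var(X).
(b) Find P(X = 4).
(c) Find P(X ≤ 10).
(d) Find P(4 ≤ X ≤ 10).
(a) E[X] = 6.2900, Var(X) = 6.2900
(b) P(X = 4) = 0.120970
(c) P(X ≤ 10) = 0.944217
(d) P(4 ≤ X ≤ 10) = 0.817077

We have X ~ Poisson(λ=6.29).

(a) Moments:
E[X] = 6.2900
Var(X) = 6.2900
σ = √Var(X) = 2.5080

(b) Point probability using PMF:
P(X = 4) = 0.120970

(c) Cumulative probability using CDF:
P(X ≤ 10) = F(10) = 0.944217

(d) Range probability:
P(4 ≤ X ≤ 10) = P(X ≤ 10) - P(X ≤ 3)
                   = F(10) - F(3)
                   = 0.944217 - 0.127141
                   = 0.817077

This means approximately 81.7% of outcomes fall in the interval [4, 10].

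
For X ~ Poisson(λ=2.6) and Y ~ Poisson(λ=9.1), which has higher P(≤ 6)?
X has higher probability (P(X ≤ 6) = 0.9828 > P(Y ≤ 6) = 0.1978)

Compute P(≤ 6) for each distribution:

X ~ Poisson(λ=2.6):
P(X ≤ 6) = 0.9828

Y ~ Poisson(λ=9.1):
P(Y ≤ 6) = 0.1978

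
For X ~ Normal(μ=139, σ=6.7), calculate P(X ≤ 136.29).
0.342931

We have X ~ Normal(μ=139, σ=6.7).

The CDF gives us P(X ≤ k).

Using the CDF:
P(X ≤ 136.29) = 0.342931

This means there's approximately a 34.3% chance that X is at most 136.29.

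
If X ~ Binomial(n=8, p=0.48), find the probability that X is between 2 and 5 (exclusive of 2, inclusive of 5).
0.707792

We have X ~ Binomial(n=8, p=0.48).

To find P(2 < X ≤ 5), we use:
P(2 < X ≤ 5) = P(X ≤ 5) - P(X ≤ 2)
                 = F(5) - F(2)
                 = 0.880160 - 0.172368
                 = 0.707792

So there's approximately a 70.8% chance that X falls in this range.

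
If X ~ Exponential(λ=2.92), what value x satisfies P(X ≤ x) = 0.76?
0.4887

We have X ~ Exponential(λ=2.92).

We want to find x such that P(X ≤ x) = 0.76.

This is the 76th percentile, which means 76% of values fall below this point.

Using the inverse CDF (quantile function):
x = F⁻¹(0.76) = 0.4887

Verification: P(X ≤ 0.4887) = 0.76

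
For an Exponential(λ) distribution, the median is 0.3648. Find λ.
λ = 1.9001

For X ~ Exponential(λ), the CDF is F(x) = 1 - e^(-λx).
The median m satisfies F(m) = 0.5:
1 - e^(-λm) = 0.5
e^(-λm) = 0.5
λm = ln(2)
m = ln(2) / λ

Given m = 0.3648:
λ = ln(2) / 0.3648 = 0.693147 / 0.3648 = 1.9001

Verification: ln(2) / 1.9001 = 0.3648 ✓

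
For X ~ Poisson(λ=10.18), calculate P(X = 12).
0.098066

We have X ~ Poisson(λ=10.18).

For a Poisson distribution, the PMF gives us the probability of each outcome.

Using the PMF formula:
P(X = 12) = 0.098066

Rounded to 4 decimal places: 0.0981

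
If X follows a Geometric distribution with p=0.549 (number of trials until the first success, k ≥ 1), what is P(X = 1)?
0.549000

We have X ~ Geometric(p=0.549) (number of trials until the first success, k ≥ 1).

For a Geometric distribution, the PMF gives us the probability of each outcome.

Using the PMF formula:
P(X = 1) = 0.549000

Rounded to 4 decimal places: 0.5490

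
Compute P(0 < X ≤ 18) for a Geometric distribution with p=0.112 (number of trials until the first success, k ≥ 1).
0.882122

We have X ~ Geometric(p=0.112) (number of trials until the first success, k ≥ 1).

To find P(0 < X ≤ 18), we use:
P(0 < X ≤ 18) = P(X ≤ 18) - P(X ≤ 0)
                 = F(18) - F(0)
                 = 0.882122 - 0.000000
                 = 0.882122

So there's approximately a 88.2% chance that X falls in this range.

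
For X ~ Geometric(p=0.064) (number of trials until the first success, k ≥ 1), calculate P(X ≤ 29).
0.853108

We have X ~ Geometric(p=0.064) (number of trials until the first success, k ≥ 1).

The CDF gives us P(X ≤ k).

Using the CDF:
P(X ≤ 29) = 0.853108

This means there's approximately a 85.3% chance that X is at most 29.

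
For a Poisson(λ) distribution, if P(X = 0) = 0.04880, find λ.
λ = 3.0200

For a Poisson(λ) distribution, the PMF at 0 is:
P(X = 0) = λ^0 e^(-λ) / 0! = e^(-λ)

Given P(X = 0) = 0.04880:
e^(-λ) = 0.04880
-λ = ln(0.04880)
λ = -ln(0.04880) = 3.0200

Verification: e^(-3.0200) = 0.04880 ✓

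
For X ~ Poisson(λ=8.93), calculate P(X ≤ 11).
0.809746

We have X ~ Poisson(λ=8.93).

The CDF gives us P(X ≤ k).

Using the CDF:
P(X ≤ 11) = 0.809746

This means there's approximately a 81.0% chance that X is at most 11.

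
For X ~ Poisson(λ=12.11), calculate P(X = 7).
0.041713

We have X ~ Poisson(λ=12.11).

For a Poisson distribution, the PMF gives us the probability of each outcome.

Using the PMF formula:
P(X = 7) = 0.041713

Rounded to 4 decimal places: 0.0417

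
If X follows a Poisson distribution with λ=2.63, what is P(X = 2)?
0.249280

We have X ~ Poisson(λ=2.63).

For a Poisson distribution, the PMF gives us the probability of each outcome.

Using the PMF formula:
P(X = 2) = 0.249280

Rounded to 4 decimal places: 0.2493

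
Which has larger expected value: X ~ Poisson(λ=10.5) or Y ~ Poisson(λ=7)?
X has larger mean (10.5000 > 7.0000)

Compute the expected value for each distribution:

X ~ Poisson(λ=10.5):
E[X] = 10.5000

Y ~ Poisson(λ=7):
E[Y] = 7.0000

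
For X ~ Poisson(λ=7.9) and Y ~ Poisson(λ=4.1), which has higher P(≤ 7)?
Y has higher probability (P(Y ≤ 7) = 0.9427 > P(X ≤ 7) = 0.4670)

Compute P(≤ 7) for each distribution:

X ~ Poisson(λ=7.9):
P(X ≤ 7) = 0.4670

Y ~ Poisson(λ=4.1):
P(Y ≤ 7) = 0.9427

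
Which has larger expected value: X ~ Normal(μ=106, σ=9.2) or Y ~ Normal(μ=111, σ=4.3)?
Y has larger mean (111.0000 > 106.0000)

Compute the expected value for each distribution:

X ~ Normal(μ=106, σ=9.2):
E[X] = 106.0000

Y ~ Normal(μ=111, σ=4.3):
E[Y] = 111.0000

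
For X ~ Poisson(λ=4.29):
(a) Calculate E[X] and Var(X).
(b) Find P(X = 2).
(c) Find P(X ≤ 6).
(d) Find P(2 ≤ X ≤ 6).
(a) E[X] = 4.2900, Var(X) = 4.2900
(b) P(X = 2) = 0.126113
(c) P(X ≤ 6) = 0.856979
(d) P(2 ≤ X ≤ 6) = 0.784480

We have X ~ Poisson(λ=4.29).

(a) Moments:
E[X] = 4.2900
Var(X) = 4.2900
σ = √Var(X) = 2.0712

(b) Point probability using PMF:
P(X = 2) = 0.126113

(c) Cumulative probability using CDF:
P(X ≤ 6) = F(6) = 0.856979

(d) Range probability:
P(2 ≤ X ≤ 6) = P(X ≤ 6) - P(X ≤ 1)
                   = F(6) - F(1)
                   = 0.856979 - 0.072499
                   = 0.784480

This means approximately 78.4% of outcomes fall in the interval [2, 6].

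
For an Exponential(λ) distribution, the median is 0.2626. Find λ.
λ = 2.6396

For X ~ Exponential(λ), the CDF is F(x) = 1 - e^(-λx).
The median m satisfies F(m) = 0.5:
1 - e^(-λm) = 0.5
e^(-λm) = 0.5
λm = ln(2)
m = ln(2) / λ

Given m = 0.2626:
λ = ln(2) / 0.2626 = 0.693147 / 0.2626 = 2.6396

Verification: ln(2) / 2.6396 = 0.2626 ✓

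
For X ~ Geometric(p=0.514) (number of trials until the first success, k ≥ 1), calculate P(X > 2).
0.236196

We have X ~ Geometric(p=0.514) (number of trials until the first success, k ≥ 1).

P(X > 2) = 1 - P(X ≤ 2)
                = 1 - F(2)
                = 1 - 0.763804
                = 0.236196

So there's approximately a 23.6% chance that X exceeds 2.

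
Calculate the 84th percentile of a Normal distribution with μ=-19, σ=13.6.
-5.4754

We have X ~ Normal(μ=-19, σ=13.6).

We want to find x such that P(X ≤ x) = 0.84.

This is the 84th percentile, which means 84% of values fall below this point.

Using the inverse CDF (quantile function):
x = F⁻¹(0.84) = -5.4754

Verification: P(X ≤ -5.4754) = 0.84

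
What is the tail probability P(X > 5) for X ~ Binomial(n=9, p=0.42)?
0.123342

We have X ~ Binomial(n=9, p=0.42).

P(X > 5) = 1 - P(X ≤ 5)
                = 1 - F(5)
                = 1 - 0.876658
                = 0.123342

So there's approximately a 12.3% chance that X exceeds 5.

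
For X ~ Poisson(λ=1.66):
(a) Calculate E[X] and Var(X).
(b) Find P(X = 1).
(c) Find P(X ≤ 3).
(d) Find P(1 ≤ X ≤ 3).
(a) E[X] = 1.6600, Var(X) = 1.6600
(b) P(X = 1) = 0.315631
(c) P(X ≤ 3) = 0.912702
(d) P(1 ≤ X ≤ 3) = 0.722563

We have X ~ Poisson(λ=1.66).

(a) Moments:
E[X] = 1.6600
Var(X) = 1.6600
σ = √Var(X) = 1.2884

(b) Point probability using PMF:
P(X = 1) = 0.315631

(c) Cumulative probability using CDF:
P(X ≤ 3) = F(3) = 0.912702

(d) Range probability:
P(1 ≤ X ≤ 3) = P(X ≤ 3) - P(X ≤ 0)
                   = F(3) - F(0)
                   = 0.912702 - 0.190139
                   = 0.722563

This means approximately 72.3% of outcomes fall in the interval [1, 3].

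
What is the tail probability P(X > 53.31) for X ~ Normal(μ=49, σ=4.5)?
0.169087

We have X ~ Normal(μ=49, σ=4.5).

P(X > 53.31) = 1 - P(X ≤ 53.31)
                = 1 - F(53.31)
                = 1 - 0.830913
                = 0.169087

So there's approximately a 16.9% chance that X exceeds 53.31.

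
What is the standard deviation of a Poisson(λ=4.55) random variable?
2.1331

We have X ~ Poisson(λ=4.55).

For a Poisson distribution with λ=4.55:
σ = √Var(X) = 2.1331

The standard deviation is the square root of the variance.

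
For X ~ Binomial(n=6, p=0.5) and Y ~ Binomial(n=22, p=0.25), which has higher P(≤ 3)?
X has higher probability (P(X ≤ 3) = 0.6562 > P(Y ≤ 3) = 0.1624)

Compute P(≤ 3) for each distribution:

X ~ Binomial(n=6, p=0.5):
P(X ≤ 3) = 0.6562

Y ~ Binomial(n=22, p=0.25):
P(Y ≤ 3) = 0.1624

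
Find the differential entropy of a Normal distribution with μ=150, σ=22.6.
4.5369 nats

We have X ~ Normal(μ=150, σ=22.6).

The differential entropy measures the uncertainty or information content of the distribution.

For a Normal distribution with μ=150, σ=22.6:
h(X) = 4.5369 nats

(In bits, this would be 6.5453 bits.)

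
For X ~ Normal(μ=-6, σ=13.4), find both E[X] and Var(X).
E[X] = -6.0000, Var(X) = 179.5600

We have X ~ Normal(μ=-6, σ=13.4).

For a Normal distribution with μ=-6, σ=13.4:

Expected value:
E[X] = -6.0000

Variance:
Var(X) = 179.5600

Standard deviation:
σ = √Var(X) = 13.4000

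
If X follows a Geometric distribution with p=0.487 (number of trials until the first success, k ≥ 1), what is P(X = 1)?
0.487000

We have X ~ Geometric(p=0.487) (number of trials until the first success, k ≥ 1).

For a Geometric distribution, the PMF gives us the probability of each outcome.

Using the PMF formula:
P(X = 1) = 0.487000

Rounded to 4 decimal places: 0.4870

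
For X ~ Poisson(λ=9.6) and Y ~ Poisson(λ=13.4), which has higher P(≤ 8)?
X has higher probability (P(X ≤ 8) = 0.3796 > P(Y ≤ 8) = 0.0828)

Compute P(≤ 8) for each distribution:

X ~ Poisson(λ=9.6):
P(X ≤ 8) = 0.3796

Y ~ Poisson(λ=13.4):
P(Y ≤ 8) = 0.0828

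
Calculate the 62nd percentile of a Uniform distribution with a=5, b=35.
23.6000

We have X ~ Uniform(a=5, b=35).

We want to find x such that P(X ≤ x) = 0.62.

This is the 62nd percentile, which means 62% of values fall below this point.

Using the inverse CDF (quantile function):
x = F⁻¹(0.62) = 23.6000

Verification: P(X ≤ 23.6000) = 0.62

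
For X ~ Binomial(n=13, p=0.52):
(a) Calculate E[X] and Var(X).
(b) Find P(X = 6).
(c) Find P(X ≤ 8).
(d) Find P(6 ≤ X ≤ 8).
(a) E[X] = 6.7600, Var(X) = 3.2448
(b) P(X = 6) = 0.199171
(c) P(X ≤ 8) = 0.832615
(d) P(6 ≤ X ≤ 8) = 0.590251

We have X ~ Binomial(n=13, p=0.52).

(a) Moments:
E[X] = 6.7600
Var(X) = 3.2448
σ = √Var(X) = 1.8013

(b) Point probability using PMF:
P(X = 6) = 0.199171

(c) Cumulative probability using CDF:
P(X ≤ 8) = F(8) = 0.832615

(d) Range probability:
P(6 ≤ X ≤ 8) = P(X ≤ 8) - P(X ≤ 5)
                   = F(8) - F(5)
                   = 0.832615 - 0.242364
                   = 0.590251

This means approximately 59.0% of outcomes fall in the interval [6, 8].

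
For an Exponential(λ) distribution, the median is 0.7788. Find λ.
λ = 0.8900

For X ~ Exponential(λ), the CDF is F(x) = 1 - e^(-λx).
The median m satisfies F(m) = 0.5:
1 - e^(-λm) = 0.5
e^(-λm) = 0.5
λm = ln(2)
m = ln(2) / λ

Given m = 0.7788:
λ = ln(2) / 0.7788 = 0.693147 / 0.7788 = 0.8900

Verification: ln(2) / 0.8900 = 0.7788 ✓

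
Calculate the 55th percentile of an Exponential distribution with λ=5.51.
0.1449

We have X ~ Exponential(λ=5.51).

We want to find x such that P(X ≤ x) = 0.55.

This is the 55th percentile, which means 55% of values fall below this point.

Using the inverse CDF (quantile function):
x = F⁻¹(0.55) = 0.1449

Verification: P(X ≤ 0.1449) = 0.55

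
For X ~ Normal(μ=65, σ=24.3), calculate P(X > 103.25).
0.057735

We have X ~ Normal(μ=65, σ=24.3).

P(X > 103.25) = 1 - P(X ≤ 103.25)
                = 1 - F(103.25)
                = 1 - 0.942265
                = 0.057735

So there's approximately a 5.8% chance that X exceeds 103.25.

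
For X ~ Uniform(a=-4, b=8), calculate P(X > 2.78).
0.435000

We have X ~ Uniform(a=-4, b=8).

P(X > 2.78) = 1 - P(X ≤ 2.78)
                = 1 - F(2.78)
                = 1 - 0.565000
                = 0.435000

So there's approximately a 43.5% chance that X exceeds 2.78.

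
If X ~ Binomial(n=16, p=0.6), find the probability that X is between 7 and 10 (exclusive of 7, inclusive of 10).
0.528890

We have X ~ Binomial(n=16, p=0.6).

To find P(7 < X ≤ 10), we use:
P(7 < X ≤ 10) = P(X ≤ 10) - P(X ≤ 7)
                 = F(10) - F(7)
                 = 0.671160 - 0.142270
                 = 0.528890

So there's approximately a 52.9% chance that X falls in this range.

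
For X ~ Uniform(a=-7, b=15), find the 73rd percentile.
9.0600

We have X ~ Uniform(a=-7, b=15).

We want to find x such that P(X ≤ x) = 0.73.

This is the 73rd percentile, which means 73% of values fall below this point.

Using the inverse CDF (quantile function):
x = F⁻¹(0.73) = 9.0600

Verification: P(X ≤ 9.0600) = 0.73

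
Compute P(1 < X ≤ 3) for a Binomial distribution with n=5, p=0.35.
0.517563

We have X ~ Binomial(n=5, p=0.35).

To find P(1 < X ≤ 3), we use:
P(1 < X ≤ 3) = P(X ≤ 3) - P(X ≤ 1)
                 = F(3) - F(1)
                 = 0.945978 - 0.428415
                 = 0.517563

So there's approximately a 51.8% chance that X falls in this range.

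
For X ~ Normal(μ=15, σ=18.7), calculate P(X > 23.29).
0.328769

We have X ~ Normal(μ=15, σ=18.7).

P(X > 23.29) = 1 - P(X ≤ 23.29)
                = 1 - F(23.29)
                = 1 - 0.671231
                = 0.328769

So there's approximately a 32.9% chance that X exceeds 23.29.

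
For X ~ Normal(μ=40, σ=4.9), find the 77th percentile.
43.6203

We have X ~ Normal(μ=40, σ=4.9).

We want to find x such that P(X ≤ x) = 0.77.

This is the 77th percentile, which means 77% of values fall below this point.

Using the inverse CDF (quantile function):
x = F⁻¹(0.77) = 43.6203

Verification: P(X ≤ 43.6203) = 0.77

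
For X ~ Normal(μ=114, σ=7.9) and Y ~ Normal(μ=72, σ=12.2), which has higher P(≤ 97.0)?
Y has higher probability (P(Y ≤ 97.0) = 0.9798 > P(X ≤ 97.0) = 0.0157)

Compute P(≤ 97.0) for each distribution:

X ~ Normal(μ=114, σ=7.9):
P(X ≤ 97.0) = 0.0157

Y ~ Normal(μ=72, σ=12.2):
P(Y ≤ 97.0) = 0.9798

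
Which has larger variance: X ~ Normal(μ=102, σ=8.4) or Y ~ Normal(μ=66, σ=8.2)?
X has larger variance (70.5600 > 67.2400)

Compute the variance for each distribution:

X ~ Normal(μ=102, σ=8.4):
Var(X) = 70.5600

Y ~ Normal(μ=66, σ=8.2):
Var(Y) = 67.2400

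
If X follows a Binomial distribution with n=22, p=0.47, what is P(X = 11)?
0.161646

We have X ~ Binomial(n=22, p=0.47).

For a Binomial distribution, the PMF gives us the probability of each outcome.

Using the PMF formula:
P(X = 11) = 0.161646

Rounded to 4 decimal places: 0.1616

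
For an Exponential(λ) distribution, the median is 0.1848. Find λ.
λ = 3.7508

For X ~ Exponential(λ), the CDF is F(x) = 1 - e^(-λx).
The median m satisfies F(m) = 0.5:
1 - e^(-λm) = 0.5
e^(-λm) = 0.5
λm = ln(2)
m = ln(2) / λ

Given m = 0.1848:
λ = ln(2) / 0.1848 = 0.693147 / 0.1848 = 3.7508

Verification: ln(2) / 3.7508 = 0.1848 ✓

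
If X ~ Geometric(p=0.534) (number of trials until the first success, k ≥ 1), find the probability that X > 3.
0.101195

We have X ~ Geometric(p=0.534) (number of trials until the first success, k ≥ 1).

P(X > 3) = 1 - P(X ≤ 3)
                = 1 - F(3)
                = 1 - 0.898805
                = 0.101195

So there's approximately a 10.1% chance that X exceeds 3.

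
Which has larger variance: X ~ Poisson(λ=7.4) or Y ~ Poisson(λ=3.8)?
X has larger variance (7.4000 > 3.8000)

Compute the variance for each distribution:

X ~ Poisson(λ=7.4):
Var(X) = 7.4000

Y ~ Poisson(λ=3.8):
Var(Y) = 3.8000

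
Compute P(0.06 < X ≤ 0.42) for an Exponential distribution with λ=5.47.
0.619699

We have X ~ Exponential(λ=5.47).

To find P(0.06 < X ≤ 0.42), we use:
P(0.06 < X ≤ 0.42) = P(X ≤ 0.42) - P(X ≤ 0.06)
                 = F(0.42) - F(0.06)
                 = 0.899480 - 0.279781
                 = 0.619699

So there's approximately a 62.0% chance that X falls in this range.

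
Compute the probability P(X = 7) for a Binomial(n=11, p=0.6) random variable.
0.236490

We have X ~ Binomial(n=11, p=0.6).

For a Binomial distribution, the PMF gives us the probability of each outcome.

Using the PMF formula:
P(X = 7) = 0.236490

Rounded to 4 decimal places: 0.2365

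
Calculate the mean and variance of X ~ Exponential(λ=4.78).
E[X] = 0.2092, Var(X) = 0.0438

We have X ~ Exponential(λ=4.78).

For an Exponential distribution with λ=4.78:

Expected value:
E[X] = 0.2092

Variance:
Var(X) = 0.0438

Standard deviation:
σ = √Var(X) = 0.2092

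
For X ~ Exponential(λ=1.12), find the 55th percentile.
0.7130

We have X ~ Exponential(λ=1.12).

We want to find x such that P(X ≤ x) = 0.55.

This is the 55th percentile, which means 55% of values fall below this point.

Using the inverse CDF (quantile function):
x = F⁻¹(0.55) = 0.7130

Verification: P(X ≤ 0.7130) = 0.55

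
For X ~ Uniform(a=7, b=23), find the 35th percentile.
12.6000

We have X ~ Uniform(a=7, b=23).

We want to find x such that P(X ≤ x) = 0.35.

This is the 35th percentile, which means 35% of values fall below this point.

Using the inverse CDF (quantile function):
x = F⁻¹(0.35) = 12.6000

Verification: P(X ≤ 12.6000) = 0.35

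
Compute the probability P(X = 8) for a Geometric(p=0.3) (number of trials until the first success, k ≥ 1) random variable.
0.024706

We have X ~ Geometric(p=0.3) (number of trials until the first success, k ≥ 1).

For a Geometric distribution, the PMF gives us the probability of each outcome.

Using the PMF formula:
P(X = 8) = 0.024706

Rounded to 4 decimal places: 0.0247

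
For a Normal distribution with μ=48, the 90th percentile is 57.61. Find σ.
σ = 7.4987

For X ~ Normal(μ, σ), the p-th percentile satisfies x = μ + z_p × σ,
where z_p = Φ⁻¹(p) is the standard normal quantile.

Step 1: z_{0.9} = Φ⁻¹(0.9) = 1.2816

Step 2: Solve for σ:
57.61 = 48 + 1.2816 × σ
σ = (57.61 - 48) / 1.2816
σ = 9.61 / 1.2816
σ = 7.4987

Verification: μ + z × σ = 48 + 1.2816 × 7.4987 = 57.61 ✓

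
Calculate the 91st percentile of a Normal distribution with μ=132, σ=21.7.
161.0944

We have X ~ Normal(μ=132, σ=21.7).

We want to find x such that P(X ≤ x) = 0.91.

This is the 91st percentile, which means 91% of values fall below this point.

Using the inverse CDF (quantile function):
x = F⁻¹(0.91) = 161.0944

Verification: P(X ≤ 161.0944) = 0.91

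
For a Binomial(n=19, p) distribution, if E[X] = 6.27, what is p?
p = 0.33

For a Binomial(n, p) distribution:
E[X] = n × p

Given n = 19 and E[X] = 6.27:
6.27 = 19 × p
p = 6.27 / 19 = 0.33

Verification: Binomial(19, 0.33) has E[X] = 6.27 ✓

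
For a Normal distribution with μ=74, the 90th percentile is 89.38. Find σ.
σ = 12.0011

For X ~ Normal(μ, σ), the p-th percentile satisfies x = μ + z_p × σ,
where z_p = Φ⁻¹(p) is the standard normal quantile.

Step 1: z_{0.9} = Φ⁻¹(0.9) = 1.2816

Step 2: Solve for σ:
89.38 = 74 + 1.2816 × σ
σ = (89.38 - 74) / 1.2816
σ = 15.38 / 1.2816
σ = 12.0011

Verification: μ + z × σ = 74 + 1.2816 × 12.0011 = 89.38 ✓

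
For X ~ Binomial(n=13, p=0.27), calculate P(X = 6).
0.073445

We have X ~ Binomial(n=13, p=0.27).

For a Binomial distribution, the PMF gives us the probability of each outcome.

Using the PMF formula:
P(X = 6) = 0.073445

Rounded to 4 decimal places: 0.0734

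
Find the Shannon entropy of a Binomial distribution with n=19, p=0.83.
1.8932 nats

We have X ~ Binomial(n=19, p=0.83).

The Shannon entropy measures the uncertainty or information content of the distribution.

For a Binomial distribution with n=19, p=0.83:
H(X) = 1.8932 nats

(In bits, this would be 2.7314 bits.)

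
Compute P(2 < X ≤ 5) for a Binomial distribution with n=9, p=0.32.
0.554626

We have X ~ Binomial(n=9, p=0.32).

To find P(2 < X ≤ 5), we use:
P(2 < X ≤ 5) = P(X ≤ 5) - P(X ≤ 2)
                 = F(5) - F(2)
                 = 0.965212 - 0.410586
                 = 0.554626

So there's approximately a 55.5% chance that X falls in this range.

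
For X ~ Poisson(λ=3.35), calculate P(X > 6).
0.054341

We have X ~ Poisson(λ=3.35).

P(X > 6) = 1 - P(X ≤ 6)
                = 1 - F(6)
                = 1 - 0.945659
                = 0.054341

So there's approximately a 5.4% chance that X exceeds 6.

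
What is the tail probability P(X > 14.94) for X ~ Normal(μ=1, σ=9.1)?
0.062777

We have X ~ Normal(μ=1, σ=9.1).

P(X > 14.94) = 1 - P(X ≤ 14.94)
                = 1 - F(14.94)
                = 1 - 0.937223
                = 0.062777

So there's approximately a 6.3% chance that X exceeds 14.94.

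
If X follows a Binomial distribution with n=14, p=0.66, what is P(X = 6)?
0.044325

We have X ~ Binomial(n=14, p=0.66).

For a Binomial distribution, the PMF gives us the probability of each outcome.

Using the PMF formula:
P(X = 6) = 0.044325

Rounded to 4 decimal places: 0.0443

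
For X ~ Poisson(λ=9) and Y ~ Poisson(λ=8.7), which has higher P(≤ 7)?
Y has higher probability (P(Y ≤ 7) = 0.3602 > P(X ≤ 7) = 0.3239)

Compute P(≤ 7) for each distribution:

X ~ Poisson(λ=9):
P(X ≤ 7) = 0.3239

Y ~ Poisson(λ=8.7):
P(Y ≤ 7) = 0.3602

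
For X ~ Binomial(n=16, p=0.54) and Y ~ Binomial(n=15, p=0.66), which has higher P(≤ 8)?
X has higher probability (P(X ≤ 8) = 0.4694 > P(Y ≤ 8) = 0.2194)

Compute P(≤ 8) for each distribution:

X ~ Binomial(n=16, p=0.54):
P(X ≤ 8) = 0.4694

Y ~ Binomial(n=15, p=0.66):
P(Y ≤ 8) = 0.2194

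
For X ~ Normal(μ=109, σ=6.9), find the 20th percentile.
103.1928

We have X ~ Normal(μ=109, σ=6.9).

We want to find x such that P(X ≤ x) = 0.2.

This is the 20th percentile, which means 20% of values fall below this point.

Using the inverse CDF (quantile function):
x = F⁻¹(0.2) = 103.1928

Verification: P(X ≤ 103.1928) = 0.2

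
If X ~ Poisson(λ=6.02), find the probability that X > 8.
0.154835

We have X ~ Poisson(λ=6.02).

P(X > 8) = 1 - P(X ≤ 8)
                = 1 - F(8)
                = 1 - 0.845165
                = 0.154835

So there's approximately a 15.5% chance that X exceeds 8.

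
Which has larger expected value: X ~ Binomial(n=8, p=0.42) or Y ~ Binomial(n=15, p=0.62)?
Y has larger mean (9.3000 > 3.3600)

Compute the expected value for each distribution:

X ~ Binomial(n=8, p=0.42):
E[X] = 3.3600

Y ~ Binomial(n=15, p=0.62):
E[Y] = 9.3000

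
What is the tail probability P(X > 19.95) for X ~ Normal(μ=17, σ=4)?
0.230409

We have X ~ Normal(μ=17, σ=4).

P(X > 19.95) = 1 - P(X ≤ 19.95)
                = 1 - F(19.95)
                = 1 - 0.769591
                = 0.230409

So there's approximately a 23.0% chance that X exceeds 19.95.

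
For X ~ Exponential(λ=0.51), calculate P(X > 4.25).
0.114463

We have X ~ Exponential(λ=0.51).

P(X > 4.25) = 1 - P(X ≤ 4.25)
                = 1 - F(4.25)
                = 1 - 0.885537
                = 0.114463

So there's approximately a 11.4% chance that X exceeds 4.25.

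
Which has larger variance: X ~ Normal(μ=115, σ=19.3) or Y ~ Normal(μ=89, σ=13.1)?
X has larger variance (372.4900 > 171.6100)

Compute the variance for each distribution:

X ~ Normal(μ=115, σ=19.3):
Var(X) = 372.4900

Y ~ Normal(μ=89, σ=13.1):
Var(Y) = 171.6100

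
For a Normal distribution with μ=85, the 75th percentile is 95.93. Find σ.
σ = 16.2048

For X ~ Normal(μ, σ), the p-th percentile satisfies x = μ + z_p × σ,
where z_p = Φ⁻¹(p) is the standard normal quantile.

Step 1: z_{0.75} = Φ⁻¹(0.75) = 0.6745

Step 2: Solve for σ:
95.93 = 85 + 0.6745 × σ
σ = (95.93 - 85) / 0.6745
σ = 10.93 / 0.6745
σ = 16.2048

Verification: μ + z × σ = 85 + 0.6745 × 16.2048 = 95.93 ✓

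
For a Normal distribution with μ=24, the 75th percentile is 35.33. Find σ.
σ = 16.7979

For X ~ Normal(μ, σ), the p-th percentile satisfies x = μ + z_p × σ,
where z_p = Φ⁻¹(p) is the standard normal quantile.

Step 1: z_{0.75} = Φ⁻¹(0.75) = 0.6745

Step 2: Solve for σ:
35.33 = 24 + 0.6745 × σ
σ = (35.33 - 24) / 0.6745
σ = 11.33 / 0.6745
σ = 16.7979

Verification: μ + z × σ = 24 + 0.6745 × 16.7979 = 35.33 ✓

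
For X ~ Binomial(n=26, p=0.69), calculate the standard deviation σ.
2.3583

We have X ~ Binomial(n=26, p=0.69).

For a Binomial distribution with n=26, p=0.69:
σ = √Var(X) = 2.3583

The standard deviation is the square root of the variance.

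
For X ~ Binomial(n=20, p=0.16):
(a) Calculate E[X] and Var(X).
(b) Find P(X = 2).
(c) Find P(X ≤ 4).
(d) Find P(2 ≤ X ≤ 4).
(a) E[X] = 3.2000, Var(X) = 2.6880
(b) P(X = 2) = 0.210873
(c) P(X ≤ 4) = 0.794089
(d) P(2 ≤ X ≤ 4) = 0.646964

We have X ~ Binomial(n=20, p=0.16).

(a) Moments:
E[X] = 3.2000
Var(X) = 2.6880
σ = √Var(X) = 1.6395

(b) Point probability using PMF:
P(X = 2) = 0.210873

(c) Cumulative probability using CDF:
P(X ≤ 4) = F(4) = 0.794089

(d) Range probability:
P(2 ≤ X ≤ 4) = P(X ≤ 4) - P(X ≤ 1)
                   = F(4) - F(1)
                   = 0.794089 - 0.147125
                   = 0.646964

This means approximately 64.7% of outcomes fall in the interval [2, 4].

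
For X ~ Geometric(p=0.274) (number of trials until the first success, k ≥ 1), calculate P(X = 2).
0.198924

We have X ~ Geometric(p=0.274) (number of trials until the first success, k ≥ 1).

For a Geometric distribution, the PMF gives us the probability of each outcome.

Using the PMF formula:
P(X = 2) = 0.198924

Rounded to 4 decimal places: 0.1989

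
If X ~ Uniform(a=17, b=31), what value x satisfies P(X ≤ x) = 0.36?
22.0400

We have X ~ Uniform(a=17, b=31).

We want to find x such that P(X ≤ x) = 0.36.

This is the 36th percentile, which means 36% of values fall below this point.

Using the inverse CDF (quantile function):
x = F⁻¹(0.36) = 22.0400

Verification: P(X ≤ 22.0400) = 0.36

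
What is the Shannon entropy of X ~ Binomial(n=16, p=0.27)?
1.9857 nats

We have X ~ Binomial(n=16, p=0.27).

The Shannon entropy measures the uncertainty or information content of the distribution.

For a Binomial distribution with n=16, p=0.27:
H(X) = 1.9857 nats

(In bits, this would be 2.8648 bits.)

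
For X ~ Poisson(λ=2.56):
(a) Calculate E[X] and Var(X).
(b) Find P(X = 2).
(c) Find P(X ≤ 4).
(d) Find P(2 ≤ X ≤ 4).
(a) E[X] = 2.5600, Var(X) = 2.5600
(b) P(X = 2) = 0.253312
(c) P(X ≤ 4) = 0.883019
(d) P(2 ≤ X ≤ 4) = 0.607814

We have X ~ Poisson(λ=2.56).

(a) Moments:
E[X] = 2.5600
Var(X) = 2.5600
σ = √Var(X) = 1.6000

(b) Point probability using PMF:
P(X = 2) = 0.253312

(c) Cumulative probability using CDF:
P(X ≤ 4) = F(4) = 0.883019

(d) Range probability:
P(2 ≤ X ≤ 4) = P(X ≤ 4) - P(X ≤ 1)
                   = F(4) - F(1)
                   = 0.883019 - 0.275205
                   = 0.607814

This means approximately 60.8% of outcomes fall in the interval [2, 4].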